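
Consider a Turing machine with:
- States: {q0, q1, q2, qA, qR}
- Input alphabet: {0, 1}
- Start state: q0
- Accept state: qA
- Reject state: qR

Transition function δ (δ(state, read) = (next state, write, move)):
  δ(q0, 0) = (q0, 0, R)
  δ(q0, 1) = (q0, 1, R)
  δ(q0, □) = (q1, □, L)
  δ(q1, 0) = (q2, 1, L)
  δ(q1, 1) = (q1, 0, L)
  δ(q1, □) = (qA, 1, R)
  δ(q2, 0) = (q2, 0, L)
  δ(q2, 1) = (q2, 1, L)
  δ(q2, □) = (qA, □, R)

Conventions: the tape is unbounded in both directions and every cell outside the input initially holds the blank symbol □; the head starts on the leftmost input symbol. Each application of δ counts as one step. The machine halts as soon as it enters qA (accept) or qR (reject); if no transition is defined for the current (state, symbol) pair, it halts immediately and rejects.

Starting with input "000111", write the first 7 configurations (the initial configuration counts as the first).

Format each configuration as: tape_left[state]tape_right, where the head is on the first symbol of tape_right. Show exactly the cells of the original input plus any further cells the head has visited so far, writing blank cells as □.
Step 0: [q0]000111 (head at position 0)
Step 1: δ(q0, 0) = (q0, 0, R)  ⊢  0[q0]00111 (head at position 1)
Step 2: δ(q0, 0) = (q0, 0, R)  ⊢  00[q0]0111 (head at position 2)
Step 3: δ(q0, 0) = (q0, 0, R)  ⊢  000[q0]111 (head at position 3)
Step 4: δ(q0, 1) = (q0, 1, R)  ⊢  0001[q0]11 (head at position 4)
Step 5: δ(q0, 1) = (q0, 1, R)  ⊢  00011[q0]1 (head at position 5)
Step 6: δ(q0, 1) = (q0, 1, R)  ⊢  000111[q0]□ (head at position 6)

Final answer: [q0]000111 ⊢ 0[q0]00111 ⊢ 00[q0]0111 ⊢ 000[q0]111 ⊢ 0001[q0]11 ⊢ 00011[q0]1 ⊢ 000111[q0]□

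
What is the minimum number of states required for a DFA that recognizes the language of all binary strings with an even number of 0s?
Language: binary strings with an even number of 0s
Lower bound (Myhill–Nerode): the prefixes ε, 0 are pairwise distinguishable:
  ε vs 0: suffix ε distinguishes them (ε has zero 0s (accepted), 0 has one 0 (rejected))
So any DFA needs at least 2 states.
Upper bound: a DFA with 2 states exists (one state per class above).
Minimum states: 2

Final answer: 2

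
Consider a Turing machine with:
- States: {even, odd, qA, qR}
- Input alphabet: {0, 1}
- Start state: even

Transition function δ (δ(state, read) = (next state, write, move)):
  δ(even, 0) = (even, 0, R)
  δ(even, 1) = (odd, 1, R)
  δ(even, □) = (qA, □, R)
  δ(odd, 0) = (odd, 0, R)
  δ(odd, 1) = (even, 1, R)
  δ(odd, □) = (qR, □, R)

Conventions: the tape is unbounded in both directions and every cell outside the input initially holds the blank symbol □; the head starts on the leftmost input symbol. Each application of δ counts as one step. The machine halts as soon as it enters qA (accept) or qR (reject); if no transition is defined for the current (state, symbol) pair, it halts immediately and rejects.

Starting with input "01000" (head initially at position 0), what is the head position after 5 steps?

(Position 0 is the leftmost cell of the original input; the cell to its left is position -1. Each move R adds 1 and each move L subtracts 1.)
Step 0: [even]01000 (head at position 0)
Step 1: δ(even, 0) = (even, 0, R)  ⊢  0[even]1000 (head at position 1)
Step 2: δ(even, 1) = (odd, 1, R)  ⊢  01[odd]000 (head at position 2)
Step 3: δ(odd, 0) = (odd, 0, R)  ⊢  010[odd]00 (head at position 3)
Step 4: δ(odd, 0) = (odd, 0, R)  ⊢  0100[odd]0 (head at position 4)
Step 5: δ(odd, 0) = (odd, 0, R)  ⊢  01000[odd]□ (head at position 5)
Head position after 5 steps: 5

Final answer: Position 5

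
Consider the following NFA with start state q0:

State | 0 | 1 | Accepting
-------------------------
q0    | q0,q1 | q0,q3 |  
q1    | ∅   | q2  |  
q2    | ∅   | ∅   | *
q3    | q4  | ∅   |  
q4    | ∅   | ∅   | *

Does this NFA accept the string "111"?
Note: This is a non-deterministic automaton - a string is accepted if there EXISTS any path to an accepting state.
Track the set of states the NFA could be in: start {q0}
Read '1': {q0} → {q0, q3}
Read '1': {q0, q3} → {q0, q3}
Read '1': {q0, q3} → {q0, q3}
Final set {q0, q3} contains no accepting state → rejected.

Final answer: No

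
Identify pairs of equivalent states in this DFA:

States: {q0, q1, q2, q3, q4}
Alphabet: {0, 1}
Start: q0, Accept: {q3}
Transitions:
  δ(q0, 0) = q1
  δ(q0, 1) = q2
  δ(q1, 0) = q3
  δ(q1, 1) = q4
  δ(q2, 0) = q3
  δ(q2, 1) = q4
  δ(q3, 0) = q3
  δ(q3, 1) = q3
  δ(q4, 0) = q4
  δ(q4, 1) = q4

Using the table-filling algorithm:
Round 0 – mark pairs where exactly one state is accepting: (q0,q3), (q1,q3), (q2,q3), (q3,q4)
Round 1 – newly marked: (q0,q1) [on 0: q1 vs q3, already marked]; (q0,q2) [on 0: q1 vs q3, already marked]; (q1,q4) [on 0: q3 vs q4, already marked]; (q2,q4) [on 0: q3 vs q4, already marked]
Round 2 – newly marked: (q0,q4) [on 0: q1 vs q4, already marked]
No further pairs can be marked.
(q1, q2) unmarked: δ(q1,0)=q3, δ(q2,0)=q3; δ(q1,1)=q4, δ(q2,1)=q4 → equivalent
Equivalent pairs: (q1, q2)

Final answer: Equivalent pairs: (q1, q2)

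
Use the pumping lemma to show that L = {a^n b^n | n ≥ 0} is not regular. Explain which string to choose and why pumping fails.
Language: L = {a^n b^n | n ≥ 0} (equal numbers of a's followed by b's)
Step 1: Assume for contradiction that L is regular, with pumping length p.
Step 2: Choose s = a^p b^p. Then s ∈ L (it has p a's followed by p b's) and |s| ≥ p.
Step 3: Consider any decomposition s = xyz with |xy| ≤ p and |y| > 0. Since |xy| ≤ p and the first p symbols of s are all a's, y = a^k for some k with 1 ≤ k ≤ p.
Step 4: Pumping up (i = 2): xy²z = a^(p+k) b^p, which has more a's than b's, so xy²z ∉ L.
This contradicts the pumping lemma, so L is not regular.

Final answer: Choose s = a^p b^p. Since |xy| ≤ p, y = a^k with k ≥ 1. Then xy²z = a^(p+k) b^p ∉ L.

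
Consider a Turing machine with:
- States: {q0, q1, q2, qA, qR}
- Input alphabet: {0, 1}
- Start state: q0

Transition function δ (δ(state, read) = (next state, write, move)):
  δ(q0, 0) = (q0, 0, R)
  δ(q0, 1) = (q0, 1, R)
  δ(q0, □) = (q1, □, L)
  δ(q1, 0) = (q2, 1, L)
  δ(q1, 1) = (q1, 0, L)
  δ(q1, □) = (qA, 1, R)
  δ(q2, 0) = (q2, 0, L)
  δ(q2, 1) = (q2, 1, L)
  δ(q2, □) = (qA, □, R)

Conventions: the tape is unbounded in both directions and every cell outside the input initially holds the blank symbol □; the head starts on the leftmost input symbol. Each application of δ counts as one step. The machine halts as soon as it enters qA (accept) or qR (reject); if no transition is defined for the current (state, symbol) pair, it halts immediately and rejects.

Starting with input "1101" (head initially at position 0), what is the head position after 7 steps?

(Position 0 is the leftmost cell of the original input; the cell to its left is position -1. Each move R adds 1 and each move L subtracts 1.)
Step 0: [q0]1101 (head at position 0)
Step 1: δ(q0, 1) = (q0, 1, R)  ⊢  1[q0]101 (head at position 1)
Step 2: δ(q0, 1) = (q0, 1, R)  ⊢  11[q0]01 (head at position 2)
Step 3: δ(q0, 0) = (q0, 0, R)  ⊢  110[q0]1 (head at position 3)
Step 4: δ(q0, 1) = (q0, 1, R)  ⊢  1101[q0]□ (head at position 4)
Step 5: δ(q0, □) = (q1, □, L)  ⊢  110[q1]1□ (head at position 3)
Step 6: δ(q1, 1) = (q1, 0, L)  ⊢  11[q1]00□ (head at position 2)
Step 7: δ(q1, 0) = (q2, 1, L)  ⊢  1[q2]110□ (head at position 1)
Head position after 7 steps: 1

Final answer: Position 1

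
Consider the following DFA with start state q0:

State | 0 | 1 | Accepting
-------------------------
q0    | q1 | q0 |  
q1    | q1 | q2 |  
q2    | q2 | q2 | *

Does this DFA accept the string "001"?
Start in q0.
Read '0': q0 → q1
Read '0': q1 → q1
Read '1': q1 → q2
Final state q2 is accepting, so the string is accepted.

Final answer: Yes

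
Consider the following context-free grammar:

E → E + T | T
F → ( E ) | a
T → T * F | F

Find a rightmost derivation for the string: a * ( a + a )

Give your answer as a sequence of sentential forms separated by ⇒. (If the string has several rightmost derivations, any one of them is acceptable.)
Start with E.
Step 1: the rightmost non-terminal is E; apply E → T:  T
Step 2: the rightmost non-terminal is T; apply T → T * F:  T * F
Step 3: the rightmost non-terminal is F; apply F → ( E ):  T * ( E )
Step 4: the rightmost non-terminal is E; apply E → E + T:  T * ( E + T )
Step 5: the rightmost non-terminal is T; apply T → F:  T * ( E + F )
Step 6: the rightmost non-terminal is F; apply F → a:  T * ( E + a )
Step 7: the rightmost non-terminal is E; apply E → T:  T * ( T + a )
Step 8: the rightmost non-terminal is T; apply T → F:  T * ( F + a )
Step 9: the rightmost non-terminal is F; apply F → a:  T * ( a + a )
Step 10: the rightmost non-terminal is T; apply T → F:  F * ( a + a )
Step 11: the rightmost non-terminal is F; apply F → a:  a * ( a + a )

Final answer: E ⇒ T ⇒ T * F ⇒ T * ( E ) ⇒ T * ( E + T ) ⇒ T * ( E + F ) ⇒ T * ( E + a ) ⇒ T * ( T + a ) ⇒ T * ( F + a ) ⇒ T * ( a + a ) ⇒ F * ( a + a ) ⇒ a * ( a + a )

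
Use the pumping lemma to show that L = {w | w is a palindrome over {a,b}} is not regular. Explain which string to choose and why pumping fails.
Language: L = {w | w is a palindrome over {a,b}} (strings that read the same forwards and backwards)
Step 1: Assume for contradiction that L is regular, with pumping length p.
Step 2: Choose s = a^p b a^p. Then s ∈ L (it reads the same forwards and backwards) and |s| ≥ p.
Step 3: Consider any decomposition s = xyz with |xy| ≤ p and |y| > 0. Since |xy| ≤ p and the first p symbols of s are all a's, y = a^k for some k with 1 ≤ k ≤ p.
Step 4: Pumping up (i = 2): xy²z = a^(p+k) b a^p. Its reverse is a^p b a^(p+k) ≠ a^(p+k) b a^p (the single b is no longer in the middle), so xy²z is not a palindrome and xy²z ∉ L.
This contradicts the pumping lemma, so L is not regular.

Final answer: Choose s = a^p b a^p. Since |xy| ≤ p, y = a^k with k ≥ 1. Then xy²z = a^(p+k) b a^p is not a palindrome, so ∉ L.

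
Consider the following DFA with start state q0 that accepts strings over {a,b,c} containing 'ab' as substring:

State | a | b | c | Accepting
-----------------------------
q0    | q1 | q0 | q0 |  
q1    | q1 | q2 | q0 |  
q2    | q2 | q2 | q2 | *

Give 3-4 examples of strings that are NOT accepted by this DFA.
Any strings that end in a non-accepting state work; for example:
"b": q0 → q0; q0 is not accepting → rejected
"bcb": q0 → q0 → q0 → q0; q0 is not accepting → rejected
"bccb": q0 → q0 → q0 → q0 → q0; q0 is not accepting → rejected
"cccb": q0 → q0 → q0 → q0 → q0; q0 is not accepting → rejected

Final answer: "b", "bcb", "bccb", "cccb"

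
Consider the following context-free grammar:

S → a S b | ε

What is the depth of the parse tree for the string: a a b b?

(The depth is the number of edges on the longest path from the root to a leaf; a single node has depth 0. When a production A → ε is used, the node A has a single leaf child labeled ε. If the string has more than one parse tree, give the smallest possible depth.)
The only parse tree applies S → a S b 2 times (once per matching a…b pair) and then S → ε.
The S nodes sit at depths 0, 1, …, 2; the innermost S (depth 2) has the single child ε at depth 3.
The terminal leaves a, b are at depths 1..2, so the longest root-to-leaf path is S → S → … → S → ε with 3 edges.
Depth = 3.

Final answer: 3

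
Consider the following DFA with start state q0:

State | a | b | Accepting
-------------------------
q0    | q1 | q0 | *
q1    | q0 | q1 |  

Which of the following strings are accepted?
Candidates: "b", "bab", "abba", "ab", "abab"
"b": q0 → q0; q0 is accepting → accepted
"bab": q0 → q0 → q1 → q1; q1 is not accepting → rejected
"abba": q0 → q1 → q1 → q1 → q0; q0 is accepting → accepted
"ab": q0 → q1 → q1; q1 is not accepting → rejected
"abab": q0 → q1 → q1 → q0 → q0; q0 is accepting → accepted

Final answer: "b", "abba", "abab"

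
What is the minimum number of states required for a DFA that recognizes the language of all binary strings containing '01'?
Language: binary strings containing '01'
Lower bound (Myhill–Nerode): the prefixes ε, 0, 01 are pairwise distinguishable:
  ε vs 01: suffix ε distinguishes them (ε is rejected, 01 is accepted)
  0 vs 01: suffix ε distinguishes them (0 is rejected, 01 is accepted)
  ε vs 0: suffix 1 distinguishes them (ε·1 = 1 is rejected, 0·1 = 01 is accepted)
So any DFA needs at least 3 states.
Upper bound: a DFA with 3 states exists (one state per class above: 'no progress', 'last symbol 0', and 'seen 01' (accepting sink)).
Minimum states: 3

Final answer: 3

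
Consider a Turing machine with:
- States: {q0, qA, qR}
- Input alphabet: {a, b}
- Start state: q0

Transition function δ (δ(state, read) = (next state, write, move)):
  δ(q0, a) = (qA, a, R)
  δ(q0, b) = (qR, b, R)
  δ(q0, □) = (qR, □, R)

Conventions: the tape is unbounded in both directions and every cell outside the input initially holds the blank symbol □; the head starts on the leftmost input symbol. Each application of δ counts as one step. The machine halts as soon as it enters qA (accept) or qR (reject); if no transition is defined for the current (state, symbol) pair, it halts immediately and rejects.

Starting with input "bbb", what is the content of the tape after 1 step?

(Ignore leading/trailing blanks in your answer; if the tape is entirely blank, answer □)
Step 0: [q0]bbb (head at position 0)
Step 1: δ(q0, b) = (qR, b, R)  ⊢  b[qR]bb (head at position 1)
Tape after 1 step (ignoring surrounding blanks): bbb

Final answer: Tape: bbb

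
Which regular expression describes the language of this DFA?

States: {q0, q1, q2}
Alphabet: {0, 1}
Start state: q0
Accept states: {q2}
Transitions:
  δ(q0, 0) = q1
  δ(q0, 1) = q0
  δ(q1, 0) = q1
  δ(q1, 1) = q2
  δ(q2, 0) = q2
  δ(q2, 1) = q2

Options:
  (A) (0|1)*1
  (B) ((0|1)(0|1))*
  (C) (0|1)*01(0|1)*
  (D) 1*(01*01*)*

Testing sample strings against the DFA:
  '10100' -> accepted
  '10' -> rejected
  '1100' -> rejected
  '10111' -> accepted
Checking each option for a counterexample:
  (A) (0|1)*1: '1' is rejected by the DFA but matches the regex → eliminated
  (B) ((0|1)(0|1))*: ε is rejected by the DFA but matches the regex → eliminated
  (C) (0|1)*01(0|1)*: agrees with the DFA on all strings of length ≤ 4
  (D) 1*(01*01*)*: ε is rejected by the DFA but matches the regex → eliminated
Only (C) (0|1)*01(0|1)* is consistent with the DFA.

Final answer: (C) (0|1)*01(0|1)*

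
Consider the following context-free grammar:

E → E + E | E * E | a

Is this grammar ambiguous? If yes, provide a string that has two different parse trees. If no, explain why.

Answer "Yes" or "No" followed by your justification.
Two different leftmost derivations of a + a * a:
  (1) E ⇒ E + E ⇒ a + E ⇒ a + E * E ⇒ a + a * E ⇒ a + a * a   (tree groups a + (a * a))
  (2) E ⇒ E * E ⇒ E + E * E ⇒ a + E * E ⇒ a + a * E ⇒ a + a * a   (tree groups (a + a) * a)
Two distinct leftmost derivations = two distinct parse trees, so the grammar is ambiguous.

Final answer: Yes - the string 'a + a * a' has two distinct leftmost derivations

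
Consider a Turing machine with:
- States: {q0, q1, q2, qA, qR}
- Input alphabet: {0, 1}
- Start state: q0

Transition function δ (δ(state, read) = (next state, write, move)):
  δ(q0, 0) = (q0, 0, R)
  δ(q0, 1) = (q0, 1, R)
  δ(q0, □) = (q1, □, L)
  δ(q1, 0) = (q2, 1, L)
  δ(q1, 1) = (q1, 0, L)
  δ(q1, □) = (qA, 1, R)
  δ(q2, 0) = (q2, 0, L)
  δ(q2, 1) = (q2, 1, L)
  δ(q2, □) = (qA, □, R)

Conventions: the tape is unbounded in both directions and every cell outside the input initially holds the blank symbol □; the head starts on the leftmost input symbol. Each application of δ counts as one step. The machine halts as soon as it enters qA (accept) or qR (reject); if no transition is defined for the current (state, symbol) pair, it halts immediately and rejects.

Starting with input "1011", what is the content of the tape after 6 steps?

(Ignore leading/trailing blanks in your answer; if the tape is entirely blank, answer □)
Step 0: [q0]1011 (head at position 0)
Step 1: δ(q0, 1) = (q0, 1, R)  ⊢  1[q0]011 (head at position 1)
Step 2: δ(q0, 0) = (q0, 0, R)  ⊢  10[q0]11 (head at position 2)
Step 3: δ(q0, 1) = (q0, 1, R)  ⊢  101[q0]1 (head at position 3)
Step 4: δ(q0, 1) = (q0, 1, R)  ⊢  1011[q0]□ (head at position 4)
Step 5: δ(q0, □) = (q1, □, L)  ⊢  101[q1]1□ (head at position 3)
Step 6: δ(q1, 1) = (q1, 0, L)  ⊢  10[q1]10□ (head at position 2)
Tape after 6 steps (ignoring surrounding blanks): 1010

Final answer: Tape: 1010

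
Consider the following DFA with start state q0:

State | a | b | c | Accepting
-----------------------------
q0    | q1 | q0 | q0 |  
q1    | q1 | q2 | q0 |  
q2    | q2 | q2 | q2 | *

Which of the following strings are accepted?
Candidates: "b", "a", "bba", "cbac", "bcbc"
"b": q0 → q0; q0 is not accepting → rejected
"a": q0 → q1; q1 is not accepting → rejected
"bba": q0 → q0 → q0 → q1; q1 is not accepting → rejected
"cbac": q0 → q0 → q0 → q1 → q0; q0 is not accepting → rejected
"bcbc": q0 → q0 → q0 → q0 → q0; q0 is not accepting → rejected

Final answer: None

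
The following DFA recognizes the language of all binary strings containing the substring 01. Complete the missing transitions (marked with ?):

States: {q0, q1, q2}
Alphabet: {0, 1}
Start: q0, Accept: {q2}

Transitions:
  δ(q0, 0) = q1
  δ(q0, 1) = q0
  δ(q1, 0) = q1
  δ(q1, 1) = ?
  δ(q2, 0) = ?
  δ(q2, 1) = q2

What each state remembers (consistent with the given transitions and accept states):
  q0: 01 not seen yet and the last symbol was not 0
  q1: 01 not seen yet and the last symbol was 0
  q2: the substring 01 has already been seen
Filling in the missing entries:
  δ(q1, 1): in q1 (01 not seen yet and the last symbol was 0), after reading 1 we have: the substring 01 has already been seen → q2
  δ(q2, 0): in q2 (the substring 01 has already been seen), after reading 0 we have: the substring 01 has already been seen → q2

Final answer: δ(q1, 1) = q2; δ(q2, 0) = q2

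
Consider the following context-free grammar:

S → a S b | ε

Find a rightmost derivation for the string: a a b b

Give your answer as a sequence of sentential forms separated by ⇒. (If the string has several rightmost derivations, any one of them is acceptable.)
Start with S.
Step 1: the rightmost non-terminal is S; apply S → a S b:  a S b
Step 2: the rightmost non-terminal is S; apply S → a S b:  a a S b b
Step 3: the rightmost non-terminal is S; apply S → ε:  a a b b

Final answer: S ⇒ a S b ⇒ a a S b b ⇒ a a b b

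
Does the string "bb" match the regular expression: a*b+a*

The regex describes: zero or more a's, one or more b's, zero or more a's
Yes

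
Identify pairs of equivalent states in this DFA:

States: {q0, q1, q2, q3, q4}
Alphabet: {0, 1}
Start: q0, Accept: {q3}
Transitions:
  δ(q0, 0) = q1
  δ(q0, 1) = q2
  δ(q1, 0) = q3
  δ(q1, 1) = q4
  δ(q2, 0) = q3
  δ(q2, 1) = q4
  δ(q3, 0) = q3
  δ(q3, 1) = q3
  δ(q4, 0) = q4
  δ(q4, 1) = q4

Using the table-filling algorithm:
Round 0 – mark pairs where exactly one state is accepting: (q0,q3), (q1,q3), (q2,q3), (q3,q4)
Round 1 – newly marked: (q0,q1) [on 0: q1 vs q3, already marked]; (q0,q2) [on 0: q1 vs q3, already marked]; (q1,q4) [on 0: q3 vs q4, already marked]; (q2,q4) [on 0: q3 vs q4, already marked]
Round 2 – newly marked: (q0,q4) [on 0: q1 vs q4, already marked]
No further pairs can be marked.
(q1, q2) unmarked: δ(q1,0)=q3, δ(q2,0)=q3; δ(q1,1)=q4, δ(q2,1)=q4 → equivalent
Equivalent pairs: (q1, q2)

Final answer: Equivalent pairs: (q1, q2)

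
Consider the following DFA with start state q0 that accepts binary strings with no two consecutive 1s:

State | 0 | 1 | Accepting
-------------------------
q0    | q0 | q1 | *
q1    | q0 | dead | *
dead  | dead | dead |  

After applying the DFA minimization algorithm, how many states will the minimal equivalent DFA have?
All 3 states are reachable from q0, so none can be removed as unreachable.
Table-filling: first mark every (accepting, non-accepting) pair as distinguishable (accepting: {q0, q1}; non-accepting: {dead}).
Round 1: (q0, q1) on '1' go to q1 and dead, already distinguishable → mark.
Every pair of states is distinguishable, so the DFA is already minimal.
Equivalence classes: {q0}, {q1}, {dead} → 3 states.

Final answer: 3 states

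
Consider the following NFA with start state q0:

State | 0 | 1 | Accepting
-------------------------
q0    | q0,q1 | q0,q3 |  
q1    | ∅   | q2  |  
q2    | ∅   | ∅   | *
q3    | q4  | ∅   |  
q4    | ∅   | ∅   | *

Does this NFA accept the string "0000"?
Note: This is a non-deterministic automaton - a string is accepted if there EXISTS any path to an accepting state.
Track the set of states the NFA could be in: start {q0}
Read '0': {q0} → {q0, q1}
Read '0': {q0, q1} → {q0, q1}
Read '0': {q0, q1} → {q0, q1}
Read '0': {q0, q1} → {q0, q1}
Final set {q0, q1} contains no accepting state → rejected.

Final answer: No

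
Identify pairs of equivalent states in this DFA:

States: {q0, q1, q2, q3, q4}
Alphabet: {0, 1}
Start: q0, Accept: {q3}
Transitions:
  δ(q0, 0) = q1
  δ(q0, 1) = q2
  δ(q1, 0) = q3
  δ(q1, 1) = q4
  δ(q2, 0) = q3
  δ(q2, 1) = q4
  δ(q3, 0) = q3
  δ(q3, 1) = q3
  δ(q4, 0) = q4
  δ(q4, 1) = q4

Using the table-filling algorithm:
Round 0 – mark pairs where exactly one state is accepting: (q0,q3), (q1,q3), (q2,q3), (q3,q4)
Round 1 – newly marked: (q0,q1) [on 0: q1 vs q3, already marked]; (q0,q2) [on 0: q1 vs q3, already marked]; (q1,q4) [on 0: q3 vs q4, already marked]; (q2,q4) [on 0: q3 vs q4, already marked]
Round 2 – newly marked: (q0,q4) [on 0: q1 vs q4, already marked]
No further pairs can be marked.
(q1, q2) unmarked: δ(q1,0)=q3, δ(q2,0)=q3; δ(q1,1)=q4, δ(q2,1)=q4 → equivalent
Equivalent pairs: (q1, q2)

Final answer: Equivalent pairs: (q1, q2)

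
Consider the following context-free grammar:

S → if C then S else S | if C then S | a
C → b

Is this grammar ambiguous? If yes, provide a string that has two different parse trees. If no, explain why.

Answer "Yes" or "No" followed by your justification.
The 'dangling else' can attach to either if. Two leftmost derivations of  if b then if b then a else a:
  (1) S ⇒ if C then S else S ⇒ if b then S else S ⇒ if b then if C then S else S ⇒ if b then if b then S else S ⇒ if b then if b then a else S ⇒ if b then if b then a else a   (else belongs to the outer if)
  (2) S ⇒ if C then S ⇒ if b then S ⇒ if b then if C then S else S ⇒ if b then if b then S else S ⇒ if b then if b then a else S ⇒ if b then if b then a else a   (else belongs to the inner if)
Two distinct parse trees for the same string, so the grammar is ambiguous.

Final answer: Yes - the string 'if b then if b then a else a' has two distinct leftmost derivations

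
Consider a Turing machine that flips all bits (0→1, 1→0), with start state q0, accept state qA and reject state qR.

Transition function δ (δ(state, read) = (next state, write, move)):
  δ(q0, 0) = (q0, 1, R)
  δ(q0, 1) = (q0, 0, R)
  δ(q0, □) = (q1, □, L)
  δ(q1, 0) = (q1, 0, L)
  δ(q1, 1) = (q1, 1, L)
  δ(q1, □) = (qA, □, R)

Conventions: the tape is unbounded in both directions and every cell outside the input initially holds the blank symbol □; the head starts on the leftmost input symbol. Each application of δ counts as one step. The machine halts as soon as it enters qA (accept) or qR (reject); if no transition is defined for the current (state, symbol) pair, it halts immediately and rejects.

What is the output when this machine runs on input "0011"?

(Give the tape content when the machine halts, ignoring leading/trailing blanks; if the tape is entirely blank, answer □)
Step 0: [q0]0011 (head at position 0)
Step 1: δ(q0, 0) = (q0, 1, R)  ⊢  1[q0]011 (head at position 1)
Step 2: δ(q0, 0) = (q0, 1, R)  ⊢  11[q0]11 (head at position 2)
Step 3: δ(q0, 1) = (q0, 0, R)  ⊢  110[q0]1 (head at position 3)
Step 4: δ(q0, 1) = (q0, 0, R)  ⊢  1100[q0]□ (head at position 4)
Step 5: δ(q0, □) = (q1, □, L)  ⊢  110[q1]0□ (head at position 3)
Step 6: δ(q1, 0) = (q1, 0, L)  ⊢  11[q1]00□ (head at position 2)
Step 7: δ(q1, 0) = (q1, 0, L)  ⊢  1[q1]100□ (head at position 1)
Step 8: δ(q1, 1) = (q1, 1, L)  ⊢  [q1]1100□ (head at position 0)
Step 9: δ(q1, 1) = (q1, 1, L)  ⊢  [q1]□1100□ (head at position -1)
Step 10: δ(q1, □) = (qA, □, R)  ⊢  □[qA]1100□ (head at position 0)
The machine is in qA, so it halts and accepts.
Tape content when halted (ignoring surrounding blanks): 1100

Final answer: Output: 1100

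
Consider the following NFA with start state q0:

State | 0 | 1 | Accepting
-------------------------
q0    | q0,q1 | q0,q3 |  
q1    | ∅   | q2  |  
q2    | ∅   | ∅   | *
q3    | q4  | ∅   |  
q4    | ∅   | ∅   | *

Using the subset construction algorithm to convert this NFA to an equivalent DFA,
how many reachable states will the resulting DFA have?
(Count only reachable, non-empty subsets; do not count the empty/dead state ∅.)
Start subset: {q0}
{q0}: on 0 → {q0, q1}, on 1 → {q0, q3}
{q0, q1}: on 0 → {q0, q1}, on 1 → {q0, q2, q3}
{q0, q3}: on 0 → {q0, q1, q4}, on 1 → {q0, q3}
{q0, q2, q3}: on 0 → {q0, q1, q4}, on 1 → {q0, q3}
{q0, q1, q4}: on 0 → {q0, q1}, on 1 → {q0, q2, q3}
Reachable non-empty subsets: {q0}, {q0, q1}, {q0, q3}, {q0, q2, q3}, {q0, q1, q4} — 5 in total.

Final answer: 5 states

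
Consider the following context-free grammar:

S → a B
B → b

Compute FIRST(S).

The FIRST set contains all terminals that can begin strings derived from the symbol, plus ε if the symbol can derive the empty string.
S has the single production S → a B, whose right-hand side begins with the terminal a. So FIRST(S) = {a}.

Final answer: {a}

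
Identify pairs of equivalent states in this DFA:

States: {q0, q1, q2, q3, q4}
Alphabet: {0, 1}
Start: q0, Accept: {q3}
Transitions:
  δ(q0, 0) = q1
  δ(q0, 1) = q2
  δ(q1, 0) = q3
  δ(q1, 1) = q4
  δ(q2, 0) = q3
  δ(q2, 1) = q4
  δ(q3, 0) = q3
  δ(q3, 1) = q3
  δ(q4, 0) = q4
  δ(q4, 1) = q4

Using the table-filling algorithm:
Round 0 – mark pairs where exactly one state is accepting: (q0,q3), (q1,q3), (q2,q3), (q3,q4)
Round 1 – newly marked: (q0,q1) [on 0: q1 vs q3, already marked]; (q0,q2) [on 0: q1 vs q3, already marked]; (q1,q4) [on 0: q3 vs q4, already marked]; (q2,q4) [on 0: q3 vs q4, already marked]
Round 2 – newly marked: (q0,q4) [on 0: q1 vs q4, already marked]
No further pairs can be marked.
(q1, q2) unmarked: δ(q1,0)=q3, δ(q2,0)=q3; δ(q1,1)=q4, δ(q2,1)=q4 → equivalent
Equivalent pairs: (q1, q2)

Final answer: Equivalent pairs: (q1, q2)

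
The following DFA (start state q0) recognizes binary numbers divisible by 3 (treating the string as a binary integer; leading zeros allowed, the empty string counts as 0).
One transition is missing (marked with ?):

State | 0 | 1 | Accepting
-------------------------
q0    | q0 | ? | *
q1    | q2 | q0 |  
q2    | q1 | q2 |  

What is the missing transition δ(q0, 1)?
q1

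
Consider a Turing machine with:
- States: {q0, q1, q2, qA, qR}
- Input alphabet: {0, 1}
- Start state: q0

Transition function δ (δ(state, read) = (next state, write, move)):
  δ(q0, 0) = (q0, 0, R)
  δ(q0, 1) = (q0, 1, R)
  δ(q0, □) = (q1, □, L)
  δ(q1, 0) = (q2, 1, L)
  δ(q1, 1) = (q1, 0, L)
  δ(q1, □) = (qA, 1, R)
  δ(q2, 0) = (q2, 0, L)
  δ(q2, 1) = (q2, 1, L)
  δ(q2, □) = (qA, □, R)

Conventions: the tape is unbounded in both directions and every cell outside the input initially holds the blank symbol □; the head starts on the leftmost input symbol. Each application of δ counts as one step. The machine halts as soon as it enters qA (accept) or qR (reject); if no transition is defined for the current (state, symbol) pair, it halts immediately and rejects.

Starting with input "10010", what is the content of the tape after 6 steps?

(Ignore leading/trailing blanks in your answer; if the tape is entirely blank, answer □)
Step 0: [q0]10010 (head at position 0)
Step 1: δ(q0, 1) = (q0, 1, R)  ⊢  1[q0]0010 (head at position 1)
Step 2: δ(q0, 0) = (q0, 0, R)  ⊢  10[q0]010 (head at position 2)
Step 3: δ(q0, 0) = (q0, 0, R)  ⊢  100[q0]10 (head at position 3)
Step 4: δ(q0, 1) = (q0, 1, R)  ⊢  1001[q0]0 (head at position 4)
Step 5: δ(q0, 0) = (q0, 0, R)  ⊢  10010[q0]□ (head at position 5)
Step 6: δ(q0, □) = (q1, □, L)  ⊢  1001[q1]0□ (head at position 4)
Tape after 6 steps (ignoring surrounding blanks): 10010

Final answer: Tape: 10010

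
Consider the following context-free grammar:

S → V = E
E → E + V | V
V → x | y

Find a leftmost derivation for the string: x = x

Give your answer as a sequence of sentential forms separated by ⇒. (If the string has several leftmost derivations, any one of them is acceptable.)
Start with S.
Step 1: the leftmost non-terminal is S; apply S → V = E:  V = E
Step 2: the leftmost non-terminal is V; apply V → x:  x = E
Step 3: the leftmost non-terminal is E; apply E → V:  x = V
Step 4: the leftmost non-terminal is V; apply V → x:  x = x

Final answer: S ⇒ V = E ⇒ x = E ⇒ x = V ⇒ x = x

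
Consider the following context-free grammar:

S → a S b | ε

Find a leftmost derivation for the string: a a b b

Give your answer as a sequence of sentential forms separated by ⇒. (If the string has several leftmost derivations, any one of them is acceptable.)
Start with S.
Step 1: the leftmost non-terminal is S; apply S → a S b:  a S b
Step 2: the leftmost non-terminal is S; apply S → a S b:  a a S b b
Step 3: the leftmost non-terminal is S; apply S → ε:  a a b b

Final answer: S ⇒ a S b ⇒ a a S b b ⇒ a a b b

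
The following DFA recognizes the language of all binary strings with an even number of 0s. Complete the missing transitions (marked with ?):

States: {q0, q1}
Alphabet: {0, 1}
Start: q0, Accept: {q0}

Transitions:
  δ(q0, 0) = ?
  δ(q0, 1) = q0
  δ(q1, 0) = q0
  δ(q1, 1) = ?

What each state remembers (consistent with the given transitions and accept states):
  q0: an even number of 0s has been read so far
  q1: an odd number of 0s has been read so far
Filling in the missing entries:
  δ(q0, 0): in q0 (an even number of 0s has been read so far), after reading 0 we have: an odd number of 0s has been read so far → q1
  δ(q1, 1): in q1 (an odd number of 0s has been read so far), after reading 1 we have: an odd number of 0s has been read so far → q1

Final answer: δ(q0, 0) = q1; δ(q1, 1) = q1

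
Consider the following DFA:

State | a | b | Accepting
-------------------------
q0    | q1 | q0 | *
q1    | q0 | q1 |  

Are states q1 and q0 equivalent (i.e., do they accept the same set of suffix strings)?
Try the suffix ε (the empty string).
From q1: q1 — not accepting.
From q0: q0 — accepting.
The two states disagree on this suffix, so they are not equivalent.

Final answer: No. Distinguishing string: ε (the empty string) - accepted from q0 but not from q1.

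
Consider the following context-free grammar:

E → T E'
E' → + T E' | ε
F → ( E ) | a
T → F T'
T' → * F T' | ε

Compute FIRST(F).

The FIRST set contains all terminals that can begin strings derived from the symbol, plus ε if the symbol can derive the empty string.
FIRST(F): F → ( E ) contributes '(' and F → a contributes 'a', so FIRST(F) = {(, a}. F is not nullable.

Final answer: {(, a}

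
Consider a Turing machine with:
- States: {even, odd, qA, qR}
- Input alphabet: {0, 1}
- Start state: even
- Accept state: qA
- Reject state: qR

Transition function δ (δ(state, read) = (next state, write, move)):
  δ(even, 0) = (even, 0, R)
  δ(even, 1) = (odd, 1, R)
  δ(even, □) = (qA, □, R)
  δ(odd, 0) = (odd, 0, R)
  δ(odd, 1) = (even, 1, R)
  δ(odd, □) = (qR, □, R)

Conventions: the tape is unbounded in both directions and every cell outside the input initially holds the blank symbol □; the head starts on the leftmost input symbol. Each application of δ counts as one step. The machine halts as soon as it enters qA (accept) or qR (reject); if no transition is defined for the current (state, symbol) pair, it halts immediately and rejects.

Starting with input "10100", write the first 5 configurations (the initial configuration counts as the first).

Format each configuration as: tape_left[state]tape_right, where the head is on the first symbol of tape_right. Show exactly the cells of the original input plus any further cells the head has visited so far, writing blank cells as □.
Step 0: [even]10100 (head at position 0)
Step 1: δ(even, 1) = (odd, 1, R)  ⊢  1[odd]0100 (head at position 1)
Step 2: δ(odd, 0) = (odd, 0, R)  ⊢  10[odd]100 (head at position 2)
Step 3: δ(odd, 1) = (even, 1, R)  ⊢  101[even]00 (head at position 3)
Step 4: δ(even, 0) = (even, 0, R)  ⊢  1010[even]0 (head at position 4)

Final answer: [even]10100 ⊢ 1[odd]0100 ⊢ 10[odd]100 ⊢ 101[even]00 ⊢ 1010[even]0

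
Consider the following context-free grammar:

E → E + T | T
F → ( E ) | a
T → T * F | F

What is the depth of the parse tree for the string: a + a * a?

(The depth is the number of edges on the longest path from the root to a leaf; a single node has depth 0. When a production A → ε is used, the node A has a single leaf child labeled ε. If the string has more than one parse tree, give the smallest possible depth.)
The grammar is unambiguous; the parse tree of a + a * a is:
E → E + T at the root (depth 0).
  Left E (depth 1) → T (2) → F (3) → a (4).
  Right T (depth 1) → T * F; that T (2) → F (3) → a (4); F (2) → a (3).
The longest root-to-leaf paths have 4 edges.
Depth = 4.

Final answer: 4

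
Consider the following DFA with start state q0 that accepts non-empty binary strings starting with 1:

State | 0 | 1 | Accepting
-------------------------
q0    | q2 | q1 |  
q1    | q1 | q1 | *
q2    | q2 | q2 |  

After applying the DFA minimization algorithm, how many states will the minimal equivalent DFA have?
All 3 states are reachable from q0, so none can be removed as unreachable.
Table-filling: first mark every (accepting, non-accepting) pair as distinguishable (accepting: {q1}; non-accepting: {q0, q2}).
Round 1: (q0, q2) on '1' go to q1 and q2, already distinguishable → mark.
Every pair of states is distinguishable, so the DFA is already minimal.
Equivalence classes: {q0}, {q1}, {q2} → 3 states.

Final answer: 3 states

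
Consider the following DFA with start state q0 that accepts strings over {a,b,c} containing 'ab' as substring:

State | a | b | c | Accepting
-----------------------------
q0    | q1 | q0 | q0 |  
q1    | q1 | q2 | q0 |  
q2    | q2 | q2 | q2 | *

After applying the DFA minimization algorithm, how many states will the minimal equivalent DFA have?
All 3 states are reachable from q0, so none can be removed as unreachable.
Table-filling: first mark every (accepting, non-accepting) pair as distinguishable (accepting: {q2}; non-accepting: {q0, q1}).
Round 1: (q0, q1) on 'b' go to q0 and q2, already distinguishable → mark.
Every pair of states is distinguishable, so the DFA is already minimal.
Equivalence classes: {q0}, {q1}, {q2} → 3 states.

Final answer: 3 states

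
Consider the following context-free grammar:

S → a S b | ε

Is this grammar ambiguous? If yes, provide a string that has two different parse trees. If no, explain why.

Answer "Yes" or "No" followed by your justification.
At every step exactly one production applies: if the remaining string to generate is non-empty it starts with a and ends with b, forcing S → a S b; if it is empty, S → ε is forced. Hence each string a^n b^n has exactly one derivation (S → a S b applied n times, then S → ε) and one parse tree.

Final answer: No - the grammar is unambiguous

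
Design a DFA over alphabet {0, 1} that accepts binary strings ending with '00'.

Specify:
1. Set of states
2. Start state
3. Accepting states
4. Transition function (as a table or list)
One valid DFA (any DFA recognizing the same language is acceptable):
States: {q0, q1, q2}
Start: q0
Accepting: {q2}
Transitions (accepting states marked with *):
State | 0 | 1 | Accepting
-------------------------
q0    | q1 | q0 |  
q1    | q2 | q0 |  
q2    | q2 | q0 | *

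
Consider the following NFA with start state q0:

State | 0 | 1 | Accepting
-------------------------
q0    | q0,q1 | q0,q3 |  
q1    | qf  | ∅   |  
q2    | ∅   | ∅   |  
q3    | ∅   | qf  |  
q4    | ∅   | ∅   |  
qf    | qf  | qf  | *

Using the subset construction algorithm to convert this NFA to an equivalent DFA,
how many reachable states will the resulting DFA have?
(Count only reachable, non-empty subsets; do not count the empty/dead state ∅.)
Start subset: {q0}
{q0}: on 0 → {q0, q1}, on 1 → {q0, q3}
{q0, q1}: on 0 → {q0, q1, qf}, on 1 → {q0, q3}
{q0, q3}: on 0 → {q0, q1}, on 1 → {q0, q3, qf}
{q0, q1, qf}: on 0 → {q0, q1, qf}, on 1 → {q0, q3, qf}
{q0, q3, qf}: on 0 → {q0, q1, qf}, on 1 → {q0, q3, qf}
Reachable non-empty subsets: {q0}, {q0, q1}, {q0, q3}, {q0, q1, qf}, {q0, q3, qf} — 5 in total.

Final answer: 5 states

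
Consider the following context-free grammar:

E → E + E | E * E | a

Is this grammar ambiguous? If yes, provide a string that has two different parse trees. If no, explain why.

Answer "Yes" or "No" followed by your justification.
Two different leftmost derivations of a + a * a:
  (1) E ⇒ E + E ⇒ a + E ⇒ a + E * E ⇒ a + a * E ⇒ a + a * a   (tree groups a + (a * a))
  (2) E ⇒ E * E ⇒ E + E * E ⇒ a + E * E ⇒ a + a * E ⇒ a + a * a   (tree groups (a + a) * a)
Two distinct leftmost derivations = two distinct parse trees, so the grammar is ambiguous.

Final answer: Yes - the string 'a + a * a' has two distinct leftmost derivations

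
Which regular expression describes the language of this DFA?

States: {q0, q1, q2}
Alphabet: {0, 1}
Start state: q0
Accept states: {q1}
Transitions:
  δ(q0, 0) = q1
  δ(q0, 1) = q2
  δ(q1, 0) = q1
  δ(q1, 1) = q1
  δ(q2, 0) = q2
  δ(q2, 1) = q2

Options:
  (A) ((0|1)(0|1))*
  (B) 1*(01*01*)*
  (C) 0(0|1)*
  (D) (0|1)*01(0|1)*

Testing sample strings against the DFA:
  '101' -> rejected
  '110' -> rejected
  '10' -> rejected
  '100' -> rejected
Checking each option for a counterexample:
  (A) ((0|1)(0|1))*: ε is rejected by the DFA but matches the regex → eliminated
  (B) 1*(01*01*)*: ε is rejected by the DFA but matches the regex → eliminated
  (C) 0(0|1)*: agrees with the DFA on all strings of length ≤ 4
  (D) (0|1)*01(0|1)*: '0' is accepted by the DFA but does not match the regex → eliminated
Only (C) 0(0|1)* is consistent with the DFA.

Final answer: (C) 0(0|1)*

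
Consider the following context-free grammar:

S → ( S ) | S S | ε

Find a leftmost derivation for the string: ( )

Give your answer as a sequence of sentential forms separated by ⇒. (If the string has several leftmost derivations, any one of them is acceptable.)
Start with S.
Step 1: the leftmost non-terminal is S; apply S → ( S ):  ( S )
Step 2: the leftmost non-terminal is S; apply S → ε:  ( )

Final answer: S ⇒ ( S ) ⇒ ( )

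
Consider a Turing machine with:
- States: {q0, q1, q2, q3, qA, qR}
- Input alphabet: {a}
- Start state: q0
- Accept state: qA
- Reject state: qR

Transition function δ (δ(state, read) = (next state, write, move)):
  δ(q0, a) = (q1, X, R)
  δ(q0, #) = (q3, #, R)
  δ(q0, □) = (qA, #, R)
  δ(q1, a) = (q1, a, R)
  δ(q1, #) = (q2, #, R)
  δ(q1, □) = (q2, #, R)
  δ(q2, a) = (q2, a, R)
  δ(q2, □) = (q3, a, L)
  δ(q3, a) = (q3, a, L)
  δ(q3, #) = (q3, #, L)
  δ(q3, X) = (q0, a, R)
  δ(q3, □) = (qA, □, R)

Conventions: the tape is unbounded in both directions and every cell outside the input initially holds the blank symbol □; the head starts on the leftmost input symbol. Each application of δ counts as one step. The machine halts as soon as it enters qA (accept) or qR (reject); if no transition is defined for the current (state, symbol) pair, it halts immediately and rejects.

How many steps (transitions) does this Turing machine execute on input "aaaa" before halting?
Trace (configuration after each step, as tape_left[state]tape_right with head position):
Step 0: [q0]aaaa (head at position 0)
Step 1: X[q1]aaa (head 1)
Step 2: Xa[q1]aa (head 2)
Step 3: Xaa[q1]a (head 3)
Step 4: Xaaa[q1]□ (head 4)
Step 5: Xaaa#[q2]□ (head 5)
Step 6: Xaaa[q3]#a (head 4)
Step 7: Xaa[q3]a#a (head 3)
Step 8: Xa[q3]aa#a (head 2)
Step 9: X[q3]aaa#a (head 1)
Step 10: [q3]Xaaa#a (head 0)
Step 11: a[q0]aaa#a (head 1)
Step 12: aX[q1]aa#a (head 2)
Step 13: aXa[q1]a#a (head 3)
Step 14: aXaa[q1]#a (head 4)
Step 15: aXaa#[q2]a (head 5)
Step 16: aXaa#a[q2]□ (head 6)
Step 17: aXaa#[q3]aa (head 5)
Step 18: aXaa[q3]#aa (head 4)
Step 19: aXa[q3]a#aa (head 3)
Step 20: aX[q3]aa#aa (head 2)
Step 21: a[q3]Xaa#aa (head 1)
Step 22: aa[q0]aa#aa (head 2)
Step 23: aaX[q1]a#aa (head 3)
Step 24: aaXa[q1]#aa (head 4)
Step 25: aaXa#[q2]aa (head 5)
Step 26: aaXa#a[q2]a (head 6)
Step 27: aaXa#aa[q2]□ (head 7)
Step 28: aaXa#a[q3]aa (head 6)
Step 29: aaXa#[q3]aaa (head 5)
Step 30: aaXa[q3]#aaa (head 4)
Step 31: aaX[q3]a#aaa (head 3)
Step 32: aa[q3]Xa#aaa (head 2)
Step 33: aaa[q0]a#aaa (head 3)
Step 34: aaaX[q1]#aaa (head 4)
Step 35: aaaX#[q2]aaa (head 5)
Step 36: aaaX#a[q2]aa (head 6)
Step 37: aaaX#aa[q2]a (head 7)
Step 38: aaaX#aaa[q2]□ (head 8)
Step 39: aaaX#aa[q3]aa (head 7)
Step 40: aaaX#a[q3]aaa (head 6)
Step 41: aaaX#[q3]aaaa (head 5)
Step 42: aaaX[q3]#aaaa (head 4)
Step 43: aaa[q3]X#aaaa (head 3)
Step 44: aaaa[q0]#aaaa (head 4)
Step 45: aaaa#[q3]aaaa (head 5)
Step 46: aaaa[q3]#aaaa (head 4)
Step 47: aaa[q3]a#aaaa (head 3)
Step 48: aa[q3]aa#aaaa (head 2)
Step 49: a[q3]aaa#aaaa (head 1)
Step 50: [q3]aaaa#aaaa (head 0)
Step 51: [q3]□aaaa#aaaa (head -1)
Step 52: □[qA]aaaa#aaaa (head 0)
The machine is in qA, so it halts and accepts.
Number of transitions executed: 52.

Final answer: 52 steps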